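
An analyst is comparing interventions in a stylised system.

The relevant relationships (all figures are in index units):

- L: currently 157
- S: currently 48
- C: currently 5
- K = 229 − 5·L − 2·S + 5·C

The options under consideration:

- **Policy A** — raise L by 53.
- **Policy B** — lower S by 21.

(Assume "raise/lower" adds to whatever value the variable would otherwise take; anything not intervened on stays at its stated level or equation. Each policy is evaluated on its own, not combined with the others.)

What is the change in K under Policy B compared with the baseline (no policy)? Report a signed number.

42

Baseline:
  L = 157
  S = 48
  C = 5
  K = 229 − 5·157 − 2·48 + 5·5 = -627
Policy B (S − 21):
  L = 157
  S = 48 − 21 = 27
  C = 5
  K = 229 − 5·157 − 2·27 + 5·5 = -585
Change in K: -585 − (-627) = 42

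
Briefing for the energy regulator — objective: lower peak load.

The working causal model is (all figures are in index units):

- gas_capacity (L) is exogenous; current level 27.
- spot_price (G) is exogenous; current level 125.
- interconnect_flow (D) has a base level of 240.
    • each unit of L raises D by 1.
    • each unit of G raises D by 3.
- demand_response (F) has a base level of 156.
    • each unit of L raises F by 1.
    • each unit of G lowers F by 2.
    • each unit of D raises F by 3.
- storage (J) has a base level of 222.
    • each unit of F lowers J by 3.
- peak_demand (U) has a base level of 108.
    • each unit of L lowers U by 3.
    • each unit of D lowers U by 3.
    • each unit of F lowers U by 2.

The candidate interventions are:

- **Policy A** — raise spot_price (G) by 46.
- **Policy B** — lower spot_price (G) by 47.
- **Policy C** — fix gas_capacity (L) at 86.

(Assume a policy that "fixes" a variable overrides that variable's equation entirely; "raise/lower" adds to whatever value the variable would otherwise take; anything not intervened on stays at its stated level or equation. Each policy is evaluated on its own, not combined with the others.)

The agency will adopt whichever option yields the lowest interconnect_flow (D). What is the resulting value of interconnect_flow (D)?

Policy A (G + 46):
  L = 27
  G = 125 + 46 = 171
  D = 240 + 27 + 3·171 = 780
Policy B (G − 47):
  L = 27
  G = 125 − 47 = 78
  D = 240 + 27 + 3·78 = 501
Policy C (L := 86):
  L = 86
  G = 125
  D = 240 + 86 + 3·125 = 701
Comparing — Policy A: D=780, Policy B: D=501, Policy C: D=701. Lowest is 501 (Policy B).

501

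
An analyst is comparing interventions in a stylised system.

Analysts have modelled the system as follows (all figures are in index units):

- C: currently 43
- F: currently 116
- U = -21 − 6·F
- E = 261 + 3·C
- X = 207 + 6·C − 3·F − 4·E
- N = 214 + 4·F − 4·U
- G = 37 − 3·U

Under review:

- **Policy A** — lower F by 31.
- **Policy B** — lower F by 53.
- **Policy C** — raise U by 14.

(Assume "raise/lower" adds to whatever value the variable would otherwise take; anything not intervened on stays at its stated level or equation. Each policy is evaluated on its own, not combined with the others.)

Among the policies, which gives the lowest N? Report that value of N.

2062

Policy A (F − 31):
  F = 116 − 31 = 85
  U = -21 − 6·85 = -531
  N = 214 + 4·85 − 4·(-531) = 2678
Policy B (F − 53):
  F = 116 − 53 = 63
  U = -21 − 6·63 = -399
  N = 214 + 4·63 − 4·(-399) = 2062
Policy C (U + 14):
  F = 116
  U = -21 − 6·116 (+14 from intervention) = -703
  N = 214 + 4·116 − 4·(-703) = 3490
Comparing — Policy A: N=2678, Policy B: N=2062, Policy C: N=3490. Lowest is 2062 (Policy B).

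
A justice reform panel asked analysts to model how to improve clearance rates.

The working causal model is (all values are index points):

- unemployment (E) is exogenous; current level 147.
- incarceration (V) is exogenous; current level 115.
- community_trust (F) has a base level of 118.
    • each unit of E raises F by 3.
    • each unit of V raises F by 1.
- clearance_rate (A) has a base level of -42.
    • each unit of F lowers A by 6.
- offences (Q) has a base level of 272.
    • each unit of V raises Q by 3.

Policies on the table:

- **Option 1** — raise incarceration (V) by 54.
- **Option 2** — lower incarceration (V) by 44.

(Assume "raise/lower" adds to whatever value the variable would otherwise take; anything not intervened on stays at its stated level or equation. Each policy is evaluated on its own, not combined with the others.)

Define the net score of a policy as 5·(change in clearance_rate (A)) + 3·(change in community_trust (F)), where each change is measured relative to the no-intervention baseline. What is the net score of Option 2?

Baseline:
  E = 147
  V = 115
  F = 118 + 3·147 + 115 = 674
  A = -42 − 6·674 = -4086
Option 2 (V − 44):
  E = 147
  V = 115 − 44 = 71
  F = 118 + 3·147 + 71 = 630
  A = -42 − 6·630 = -3822
ΔA = -3822 − (-4086) = 264; ΔF = 630 − 674 = -44
Score = 5·264 + 3·(-44) = 1188

1188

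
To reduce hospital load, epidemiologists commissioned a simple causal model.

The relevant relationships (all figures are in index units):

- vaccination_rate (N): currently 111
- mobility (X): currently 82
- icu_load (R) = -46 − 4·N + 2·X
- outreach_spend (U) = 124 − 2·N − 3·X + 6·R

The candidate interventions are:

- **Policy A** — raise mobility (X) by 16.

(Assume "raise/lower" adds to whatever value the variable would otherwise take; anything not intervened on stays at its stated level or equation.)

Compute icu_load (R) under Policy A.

-294

Policy A (X + 16):
  N = 111
  X = 82 + 16 = 98
  R = -46 − 4·111 + 2·98 = -294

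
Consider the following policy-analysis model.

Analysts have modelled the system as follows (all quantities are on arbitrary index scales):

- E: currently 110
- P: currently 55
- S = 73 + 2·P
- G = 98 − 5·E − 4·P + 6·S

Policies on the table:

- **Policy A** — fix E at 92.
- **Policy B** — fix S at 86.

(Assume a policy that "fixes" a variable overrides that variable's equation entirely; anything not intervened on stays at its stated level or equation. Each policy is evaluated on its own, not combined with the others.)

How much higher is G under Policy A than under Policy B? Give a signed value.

Policy A (E := 92):
  E = 92
  P = 55
  S = 73 + 2·55 = 183
  G = 98 − 5·92 − 4·55 + 6·183 = 516
Policy B (S := 86):
  E = 110
  P = 55
  S = 86
  G = 98 − 5·110 − 4·55 + 6·86 = -156
G: 516 − (-156) = 672

672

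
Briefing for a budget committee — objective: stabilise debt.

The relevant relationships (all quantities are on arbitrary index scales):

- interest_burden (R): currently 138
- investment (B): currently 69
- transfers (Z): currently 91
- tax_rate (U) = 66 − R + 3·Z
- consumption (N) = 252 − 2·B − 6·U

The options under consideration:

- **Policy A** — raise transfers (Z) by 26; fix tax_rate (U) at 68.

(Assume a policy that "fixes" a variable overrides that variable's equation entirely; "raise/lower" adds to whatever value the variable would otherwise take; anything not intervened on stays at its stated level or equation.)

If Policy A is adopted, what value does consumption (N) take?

Policy A (Z + 26, U := 68):
  R = 138
  B = 69
  Z = 91 + 26 = 117
  U = 68
  N = 252 − 2·69 − 6·68 = -294

-294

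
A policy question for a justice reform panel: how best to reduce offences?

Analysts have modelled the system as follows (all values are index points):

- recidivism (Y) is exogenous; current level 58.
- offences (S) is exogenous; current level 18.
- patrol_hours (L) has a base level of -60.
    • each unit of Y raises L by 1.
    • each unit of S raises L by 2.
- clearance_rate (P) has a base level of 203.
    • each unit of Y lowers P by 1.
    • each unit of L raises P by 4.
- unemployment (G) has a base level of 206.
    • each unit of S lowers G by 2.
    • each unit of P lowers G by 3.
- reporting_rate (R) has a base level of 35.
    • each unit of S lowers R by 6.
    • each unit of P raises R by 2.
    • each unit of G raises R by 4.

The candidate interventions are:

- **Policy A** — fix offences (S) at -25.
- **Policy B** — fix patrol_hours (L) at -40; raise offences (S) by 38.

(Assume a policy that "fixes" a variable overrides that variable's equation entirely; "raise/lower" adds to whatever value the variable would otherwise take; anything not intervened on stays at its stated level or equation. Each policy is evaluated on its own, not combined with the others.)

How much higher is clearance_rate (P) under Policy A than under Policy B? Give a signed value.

-48

Policy A (S := -25):
  Y = 58
  S = -25
  L = -60 + 58 + 2·(-25) = -52
  P = 203 − 58 + 4·(-52) = -63
Policy B (L := -40, S + 38):
  Y = 58
  S = 18 + 38 = 56
  L = -40
  P = 203 − 58 + 4·(-40) = -15
P: -63 − (-15) = -48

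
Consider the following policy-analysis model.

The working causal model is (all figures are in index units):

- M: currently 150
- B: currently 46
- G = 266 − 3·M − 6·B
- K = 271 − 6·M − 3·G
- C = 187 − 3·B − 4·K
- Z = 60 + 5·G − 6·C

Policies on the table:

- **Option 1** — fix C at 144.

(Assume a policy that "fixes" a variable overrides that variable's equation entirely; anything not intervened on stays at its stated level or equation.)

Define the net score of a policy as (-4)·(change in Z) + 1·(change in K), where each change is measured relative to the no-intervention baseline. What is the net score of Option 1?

74376

Baseline:
  M = 150
  B = 46
  G = 266 − 3·150 − 6·46 = -460
  K = 271 − 6·150 − 3·(-460) = 751
  C = 187 − 3·46 − 4·751 = -2955
  Z = 60 + 5·(-460) − 6·(-2955) = 15490
Option 1 (C := 144):
  M = 150
  B = 46
  G = 266 − 3·150 − 6·46 = -460
  K = 271 − 6·150 − 3·(-460) = 751
  C = 144
  Z = 60 + 5·(-460) − 6·144 = -3104
ΔZ = -3104 − 15490 = -18594; ΔK = 751 − 751 = 0
Score = (-4)·(-18594) + 1·0 = 74376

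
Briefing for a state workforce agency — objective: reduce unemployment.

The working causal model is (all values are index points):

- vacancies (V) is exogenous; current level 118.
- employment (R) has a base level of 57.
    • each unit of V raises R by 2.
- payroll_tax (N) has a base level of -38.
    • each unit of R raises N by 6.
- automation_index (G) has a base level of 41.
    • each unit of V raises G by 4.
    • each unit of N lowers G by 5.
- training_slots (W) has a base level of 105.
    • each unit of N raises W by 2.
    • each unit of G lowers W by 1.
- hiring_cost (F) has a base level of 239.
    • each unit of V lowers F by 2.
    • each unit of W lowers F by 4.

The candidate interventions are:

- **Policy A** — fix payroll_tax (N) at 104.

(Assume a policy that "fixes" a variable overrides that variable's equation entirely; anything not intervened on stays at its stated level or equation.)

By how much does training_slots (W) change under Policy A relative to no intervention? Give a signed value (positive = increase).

Baseline:
  V = 118
  R = 57 + 2·118 = 293
  N = -38 + 6·293 = 1720
  G = 41 + 4·118 − 5·1720 = -8087
  W = 105 + 2·1720 − (-8087) = 11632
Policy A (N := 104):
  V = 118
  R = 57 + 2·118 = 293
  N = 104
  G = 41 + 4·118 − 5·104 = -7
  W = 105 + 2·104 − (-7) = 320
Change in W: 320 − 11632 = -11312

-11312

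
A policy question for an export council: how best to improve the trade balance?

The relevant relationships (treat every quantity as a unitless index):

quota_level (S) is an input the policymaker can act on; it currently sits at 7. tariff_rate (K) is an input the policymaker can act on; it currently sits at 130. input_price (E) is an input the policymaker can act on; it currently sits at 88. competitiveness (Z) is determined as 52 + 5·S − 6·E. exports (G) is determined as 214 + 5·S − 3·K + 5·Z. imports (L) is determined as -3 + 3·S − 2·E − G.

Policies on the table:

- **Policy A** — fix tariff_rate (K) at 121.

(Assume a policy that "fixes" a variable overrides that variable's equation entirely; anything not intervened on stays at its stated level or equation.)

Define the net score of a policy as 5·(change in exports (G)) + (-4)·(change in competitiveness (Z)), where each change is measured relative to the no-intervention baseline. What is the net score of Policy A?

135

Baseline:
  S = 7
  K = 130
  E = 88
  Z = 52 + 5·7 − 6·88 = -441
  G = 214 + 5·7 − 3·130 + 5·(-441) = -2346
Policy A (K := 121):
  S = 7
  K = 121
  E = 88
  Z = 52 + 5·7 − 6·88 = -441
  G = 214 + 5·7 − 3·121 + 5·(-441) = -2319
ΔG = -2319 − (-2346) = 27; ΔZ = -441 − (-441) = 0
Score = 5·27 + (-4)·0 = 135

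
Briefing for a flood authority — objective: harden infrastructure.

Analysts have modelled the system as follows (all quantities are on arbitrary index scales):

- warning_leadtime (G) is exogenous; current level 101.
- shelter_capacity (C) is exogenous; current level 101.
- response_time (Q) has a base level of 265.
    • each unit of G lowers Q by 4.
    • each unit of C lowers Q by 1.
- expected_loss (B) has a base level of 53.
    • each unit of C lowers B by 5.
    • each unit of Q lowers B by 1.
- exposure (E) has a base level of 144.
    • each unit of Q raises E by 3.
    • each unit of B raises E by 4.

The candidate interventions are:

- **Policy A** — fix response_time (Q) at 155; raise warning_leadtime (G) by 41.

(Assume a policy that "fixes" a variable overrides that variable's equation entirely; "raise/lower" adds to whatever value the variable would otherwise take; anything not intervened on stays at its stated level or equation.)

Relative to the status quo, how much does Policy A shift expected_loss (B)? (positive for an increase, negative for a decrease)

-395

Baseline:
  G = 101
  C = 101
  Q = 265 − 4·101 − 101 = -240
  B = 53 − 5·101 − (-240) = -212
Policy A (Q := 155, G + 41):
  G = 101 + 41 = 142
  C = 101
  Q = 155
  B = 53 − 5·101 − 155 = -607
Change in B: -607 − (-212) = -395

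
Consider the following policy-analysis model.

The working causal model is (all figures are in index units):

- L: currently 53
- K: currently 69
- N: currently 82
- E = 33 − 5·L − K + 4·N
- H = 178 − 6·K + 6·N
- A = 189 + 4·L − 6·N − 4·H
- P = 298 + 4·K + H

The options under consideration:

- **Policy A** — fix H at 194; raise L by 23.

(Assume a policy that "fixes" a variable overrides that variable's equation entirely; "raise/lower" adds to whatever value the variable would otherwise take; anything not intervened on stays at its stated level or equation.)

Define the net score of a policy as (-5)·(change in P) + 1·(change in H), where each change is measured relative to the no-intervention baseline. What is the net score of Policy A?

248

Baseline:
  K = 69
  N = 82
  H = 178 − 6·69 + 6·82 = 256
  P = 298 + 4·69 + 256 = 830
Policy A (H := 194, L + 23):
  K = 69
  N = 82
  H = 194
  P = 298 + 4·69 + 194 = 768
ΔP = 768 − 830 = -62; ΔH = 194 − 256 = -62
Score = (-5)·(-62) + 1·(-62) = 248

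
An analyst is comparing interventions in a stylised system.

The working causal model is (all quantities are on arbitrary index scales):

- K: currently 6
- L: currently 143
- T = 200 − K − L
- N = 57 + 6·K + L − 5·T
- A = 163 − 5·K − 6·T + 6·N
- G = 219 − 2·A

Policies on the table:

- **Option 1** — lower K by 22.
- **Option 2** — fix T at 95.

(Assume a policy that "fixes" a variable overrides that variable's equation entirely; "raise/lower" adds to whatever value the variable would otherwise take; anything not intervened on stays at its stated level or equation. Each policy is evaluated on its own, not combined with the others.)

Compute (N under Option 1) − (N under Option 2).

Option 1 (K − 22):
  K = 6 − 22 = -16
  L = 143
  T = 200 − (-16) − 143 = 73
  N = 57 + 6·(-16) + 143 − 5·73 = -261
Option 2 (T := 95):
  K = 6
  L = 143
  T = 95
  N = 57 + 6·6 + 143 − 5·95 = -239
N: -261 − (-239) = -22

-22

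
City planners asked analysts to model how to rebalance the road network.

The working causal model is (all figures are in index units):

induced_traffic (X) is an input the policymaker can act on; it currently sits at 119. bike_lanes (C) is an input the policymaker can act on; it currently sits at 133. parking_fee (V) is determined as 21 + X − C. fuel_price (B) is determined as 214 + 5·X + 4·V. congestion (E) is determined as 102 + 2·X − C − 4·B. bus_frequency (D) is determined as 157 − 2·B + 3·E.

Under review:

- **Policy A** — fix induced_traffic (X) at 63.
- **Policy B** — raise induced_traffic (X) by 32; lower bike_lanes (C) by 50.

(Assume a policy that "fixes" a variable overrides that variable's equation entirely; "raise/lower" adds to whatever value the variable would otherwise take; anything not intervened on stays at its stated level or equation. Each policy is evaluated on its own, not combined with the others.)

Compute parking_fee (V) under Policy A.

-49

Policy A (X := 63):
  X = 63
  C = 133
  V = 21 + 63 − 133 = -49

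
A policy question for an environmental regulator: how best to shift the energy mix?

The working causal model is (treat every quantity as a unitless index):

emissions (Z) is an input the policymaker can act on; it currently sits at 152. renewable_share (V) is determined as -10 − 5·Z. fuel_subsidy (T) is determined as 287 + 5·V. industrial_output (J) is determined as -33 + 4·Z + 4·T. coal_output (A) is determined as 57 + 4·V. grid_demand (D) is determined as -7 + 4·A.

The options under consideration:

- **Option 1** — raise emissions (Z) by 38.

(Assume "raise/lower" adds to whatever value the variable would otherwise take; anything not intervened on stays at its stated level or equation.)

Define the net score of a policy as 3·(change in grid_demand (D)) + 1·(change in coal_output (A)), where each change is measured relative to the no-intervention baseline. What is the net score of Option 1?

-9880

Baseline:
  Z = 152
  V = -10 − 5·152 = -770
  A = 57 + 4·(-770) = -3023
  D = -7 + 4·(-3023) = -12099
Option 1 (Z + 38):
  Z = 152 + 38 = 190
  V = -10 − 5·190 = -960
  A = 57 + 4·(-960) = -3783
  D = -7 + 4·(-3783) = -15139
ΔD = -15139 − (-12099) = -3040; ΔA = -3783 − (-3023) = -760
Score = 3·(-3040) + 1·(-760) = -9880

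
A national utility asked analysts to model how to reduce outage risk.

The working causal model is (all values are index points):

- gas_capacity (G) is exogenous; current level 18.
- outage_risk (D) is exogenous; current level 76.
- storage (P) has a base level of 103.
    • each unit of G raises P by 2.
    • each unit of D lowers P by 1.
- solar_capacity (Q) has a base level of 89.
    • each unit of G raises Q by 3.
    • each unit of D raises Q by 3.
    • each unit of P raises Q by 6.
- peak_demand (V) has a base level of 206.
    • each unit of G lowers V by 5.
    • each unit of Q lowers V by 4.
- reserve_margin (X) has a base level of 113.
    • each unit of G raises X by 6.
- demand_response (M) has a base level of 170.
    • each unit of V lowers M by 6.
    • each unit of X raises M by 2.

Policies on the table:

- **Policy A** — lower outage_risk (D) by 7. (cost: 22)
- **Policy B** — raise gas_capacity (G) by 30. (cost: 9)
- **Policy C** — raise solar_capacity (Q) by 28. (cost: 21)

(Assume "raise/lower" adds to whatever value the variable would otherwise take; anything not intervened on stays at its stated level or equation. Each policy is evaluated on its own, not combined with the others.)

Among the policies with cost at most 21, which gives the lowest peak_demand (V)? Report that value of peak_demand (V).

-4830

Policy B (G + 30):
  G = 18 + 30 = 48
  D = 76
  P = 103 + 2·48 − 76 = 123
  Q = 89 + 3·48 + 3·76 + 6·123 = 1199
  V = 206 − 5·48 − 4·1199 = -4830
Policy C (Q + 28):
  G = 18
  D = 76
  P = 103 + 2·18 − 76 = 63
  Q = 89 + 3·18 + 3·76 + 6·63 (+28 from intervention) = 777
  V = 206 − 5·18 − 4·777 = -2992
Comparing — Policy B: V=-4830, Policy C: V=-2992. Lowest is -4830 (Policy B).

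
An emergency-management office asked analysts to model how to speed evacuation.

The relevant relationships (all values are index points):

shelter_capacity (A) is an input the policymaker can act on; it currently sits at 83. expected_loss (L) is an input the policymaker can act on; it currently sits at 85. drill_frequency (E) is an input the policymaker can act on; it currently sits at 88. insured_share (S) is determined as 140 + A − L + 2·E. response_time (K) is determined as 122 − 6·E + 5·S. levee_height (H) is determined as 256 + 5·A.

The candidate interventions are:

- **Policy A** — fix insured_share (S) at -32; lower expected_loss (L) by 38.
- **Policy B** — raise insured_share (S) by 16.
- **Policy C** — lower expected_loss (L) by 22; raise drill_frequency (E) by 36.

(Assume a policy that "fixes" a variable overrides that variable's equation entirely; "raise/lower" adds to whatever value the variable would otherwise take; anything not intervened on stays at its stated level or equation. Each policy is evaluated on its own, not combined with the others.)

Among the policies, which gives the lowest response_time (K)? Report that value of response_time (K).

-566

Policy A (S := -32, L − 38):
  A = 83
  L = 85 − 38 = 47
  E = 88
  S = -32
  K = 122 − 6·88 + 5·(-32) = -566
Policy B (S + 16):
  A = 83
  L = 85
  E = 88
  S = 140 + 83 − 85 + 2·88 (+16 from intervention) = 330
  K = 122 − 6·88 + 5·330 = 1244
Policy C (L − 22, E + 36):
  A = 83
  L = 85 − 22 = 63
  E = 88 + 36 = 124
  S = 140 + 83 − 63 + 2·124 = 408
  K = 122 − 6·124 + 5·408 = 1418
Comparing — Policy A: K=-566, Policy B: K=1244, Policy C: K=1418. Lowest is -566 (Policy A).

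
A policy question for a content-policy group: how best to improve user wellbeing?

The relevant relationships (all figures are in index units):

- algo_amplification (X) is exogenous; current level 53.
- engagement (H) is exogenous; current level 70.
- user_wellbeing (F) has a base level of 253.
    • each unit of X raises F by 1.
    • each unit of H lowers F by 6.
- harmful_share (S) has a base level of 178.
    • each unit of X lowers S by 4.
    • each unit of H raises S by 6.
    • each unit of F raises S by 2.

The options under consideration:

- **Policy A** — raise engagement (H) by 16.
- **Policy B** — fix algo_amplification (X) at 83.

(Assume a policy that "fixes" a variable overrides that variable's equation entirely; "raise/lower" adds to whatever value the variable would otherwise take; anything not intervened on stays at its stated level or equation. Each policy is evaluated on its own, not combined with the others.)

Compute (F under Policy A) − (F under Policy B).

Policy A (H + 16):
  X = 53
  H = 70 + 16 = 86
  F = 253 + 53 − 6·86 = -210
Policy B (X := 83):
  X = 83
  H = 70
  F = 253 + 83 − 6·70 = -84
F: -210 − (-84) = -126

-126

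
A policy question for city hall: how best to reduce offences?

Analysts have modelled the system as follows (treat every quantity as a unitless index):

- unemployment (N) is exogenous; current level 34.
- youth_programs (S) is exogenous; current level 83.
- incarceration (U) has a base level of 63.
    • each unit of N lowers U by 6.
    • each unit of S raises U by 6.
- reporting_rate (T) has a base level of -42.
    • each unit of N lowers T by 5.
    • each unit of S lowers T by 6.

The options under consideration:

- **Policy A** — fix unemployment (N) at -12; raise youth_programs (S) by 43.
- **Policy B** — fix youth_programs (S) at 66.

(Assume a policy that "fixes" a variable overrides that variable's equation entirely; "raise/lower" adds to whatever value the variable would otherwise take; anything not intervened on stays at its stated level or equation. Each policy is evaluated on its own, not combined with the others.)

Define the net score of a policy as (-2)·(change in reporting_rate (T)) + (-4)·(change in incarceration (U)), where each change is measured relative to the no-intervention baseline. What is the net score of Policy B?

204

Baseline:
  N = 34
  S = 83
  U = 63 − 6·34 + 6·83 = 357
  T = -42 − 5·34 − 6·83 = -710
Policy B (S := 66):
  N = 34
  S = 66
  U = 63 − 6·34 + 6·66 = 255
  T = -42 − 5·34 − 6·66 = -608
ΔT = -608 − (-710) = 102; ΔU = 255 − 357 = -102
Score = (-2)·102 + (-4)·(-102) = 204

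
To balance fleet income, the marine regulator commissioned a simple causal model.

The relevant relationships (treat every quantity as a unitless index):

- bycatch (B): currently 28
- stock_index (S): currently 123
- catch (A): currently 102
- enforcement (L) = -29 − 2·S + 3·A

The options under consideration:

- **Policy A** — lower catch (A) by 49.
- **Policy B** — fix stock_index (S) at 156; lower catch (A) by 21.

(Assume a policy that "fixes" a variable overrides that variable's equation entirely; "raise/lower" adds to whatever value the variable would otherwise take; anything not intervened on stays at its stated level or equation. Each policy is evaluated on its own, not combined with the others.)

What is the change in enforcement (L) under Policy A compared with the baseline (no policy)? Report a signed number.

Baseline:
  S = 123
  A = 102
  L = -29 − 2·123 + 3·102 = 31
Policy A (A − 49):
  S = 123
  A = 102 − 49 = 53
  L = -29 − 2·123 + 3·53 = -116
Change in L: -116 − 31 = -147

-147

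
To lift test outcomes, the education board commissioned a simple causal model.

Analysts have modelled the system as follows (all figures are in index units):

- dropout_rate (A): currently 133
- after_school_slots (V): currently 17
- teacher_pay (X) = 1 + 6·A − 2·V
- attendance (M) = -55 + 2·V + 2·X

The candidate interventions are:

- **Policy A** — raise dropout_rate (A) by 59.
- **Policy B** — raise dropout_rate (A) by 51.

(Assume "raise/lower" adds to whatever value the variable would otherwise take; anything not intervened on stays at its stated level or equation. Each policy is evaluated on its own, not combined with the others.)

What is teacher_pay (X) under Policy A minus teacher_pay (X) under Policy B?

Policy A (A + 59):
  A = 133 + 59 = 192
  V = 17
  X = 1 + 6·192 − 2·17 = 1119
Policy B (A + 51):
  A = 133 + 51 = 184
  V = 17
  X = 1 + 6·184 − 2·17 = 1071
X: 1119 − 1071 = 48

48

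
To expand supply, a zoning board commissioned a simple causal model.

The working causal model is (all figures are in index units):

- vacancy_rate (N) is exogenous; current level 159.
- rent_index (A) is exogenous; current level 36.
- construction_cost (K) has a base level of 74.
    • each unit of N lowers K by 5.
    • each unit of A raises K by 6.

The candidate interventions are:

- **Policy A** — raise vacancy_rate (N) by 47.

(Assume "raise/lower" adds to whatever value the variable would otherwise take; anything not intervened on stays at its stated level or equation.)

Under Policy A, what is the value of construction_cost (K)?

Policy A (N + 47):
  N = 159 + 47 = 206
  A = 36
  K = 74 − 5·206 + 6·36 = -740

-740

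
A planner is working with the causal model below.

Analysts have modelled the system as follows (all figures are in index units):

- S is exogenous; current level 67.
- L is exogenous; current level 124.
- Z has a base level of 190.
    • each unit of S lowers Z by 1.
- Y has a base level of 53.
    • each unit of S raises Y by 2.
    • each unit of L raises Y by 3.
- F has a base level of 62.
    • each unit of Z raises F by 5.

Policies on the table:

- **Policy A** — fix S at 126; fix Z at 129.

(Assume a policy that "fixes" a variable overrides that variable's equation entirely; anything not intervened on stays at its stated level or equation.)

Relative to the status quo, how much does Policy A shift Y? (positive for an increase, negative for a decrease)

Baseline:
  S = 67
  L = 124
  Y = 53 + 2·67 + 3·124 = 559
Policy A (S := 126, Z := 129):
  S = 126
  L = 124
  Y = 53 + 2·126 + 3·124 = 677
Change in Y: 677 − 559 = 118

118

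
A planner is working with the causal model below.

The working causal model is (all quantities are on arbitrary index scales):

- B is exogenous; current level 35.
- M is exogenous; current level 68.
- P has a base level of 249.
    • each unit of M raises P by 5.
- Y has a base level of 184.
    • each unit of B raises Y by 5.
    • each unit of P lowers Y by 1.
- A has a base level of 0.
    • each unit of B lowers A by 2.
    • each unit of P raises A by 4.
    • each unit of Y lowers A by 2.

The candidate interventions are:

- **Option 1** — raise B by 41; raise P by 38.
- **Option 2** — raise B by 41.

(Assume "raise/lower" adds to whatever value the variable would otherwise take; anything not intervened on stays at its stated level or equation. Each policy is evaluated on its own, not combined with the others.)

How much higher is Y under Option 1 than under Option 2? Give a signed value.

Option 1 (B + 41, P + 38):
  B = 35 + 41 = 76
  M = 68
  P = 249 + 5·68 (+38 from intervention) = 627
  Y = 184 + 5·76 − 627 = -63
Option 2 (B + 41):
  B = 35 + 41 = 76
  M = 68
  P = 249 + 5·68 = 589
  Y = 184 + 5·76 − 589 = -25
Y: -63 − (-25) = -38

-38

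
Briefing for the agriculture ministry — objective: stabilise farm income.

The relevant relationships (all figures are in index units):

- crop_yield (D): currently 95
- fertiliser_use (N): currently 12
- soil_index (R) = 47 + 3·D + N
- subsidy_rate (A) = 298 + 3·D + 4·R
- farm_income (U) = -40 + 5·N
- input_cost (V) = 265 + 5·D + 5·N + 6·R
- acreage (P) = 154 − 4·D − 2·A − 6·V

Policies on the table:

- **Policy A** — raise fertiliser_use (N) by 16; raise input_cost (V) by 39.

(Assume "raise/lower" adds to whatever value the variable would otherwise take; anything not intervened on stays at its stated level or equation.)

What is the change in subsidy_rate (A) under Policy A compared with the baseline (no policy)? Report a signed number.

64

Baseline:
  D = 95
  N = 12
  R = 47 + 3·95 + 12 = 344
  A = 298 + 3·95 + 4·344 = 1959
Policy A (N + 16, V + 39):
  D = 95
  N = 12 + 16 = 28
  R = 47 + 3·95 + 28 = 360
  A = 298 + 3·95 + 4·360 = 2023
Change in A: 2023 − 1959 = 64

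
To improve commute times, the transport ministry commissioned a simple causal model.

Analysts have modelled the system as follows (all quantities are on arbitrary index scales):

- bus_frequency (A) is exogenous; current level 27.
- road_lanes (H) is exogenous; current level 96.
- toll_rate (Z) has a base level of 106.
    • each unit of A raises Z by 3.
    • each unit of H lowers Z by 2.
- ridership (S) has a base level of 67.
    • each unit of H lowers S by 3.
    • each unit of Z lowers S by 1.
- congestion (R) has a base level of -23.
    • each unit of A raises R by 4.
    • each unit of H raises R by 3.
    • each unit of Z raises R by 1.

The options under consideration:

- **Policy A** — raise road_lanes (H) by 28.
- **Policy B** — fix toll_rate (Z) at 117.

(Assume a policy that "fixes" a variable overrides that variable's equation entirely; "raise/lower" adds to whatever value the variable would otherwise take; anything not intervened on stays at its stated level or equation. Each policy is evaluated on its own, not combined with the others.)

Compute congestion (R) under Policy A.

396

Policy A (H + 28):
  A = 27
  H = 96 + 28 = 124
  Z = 106 + 3·27 − 2·124 = -61
  R = -23 + 4·27 + 3·124 + (-61) = 396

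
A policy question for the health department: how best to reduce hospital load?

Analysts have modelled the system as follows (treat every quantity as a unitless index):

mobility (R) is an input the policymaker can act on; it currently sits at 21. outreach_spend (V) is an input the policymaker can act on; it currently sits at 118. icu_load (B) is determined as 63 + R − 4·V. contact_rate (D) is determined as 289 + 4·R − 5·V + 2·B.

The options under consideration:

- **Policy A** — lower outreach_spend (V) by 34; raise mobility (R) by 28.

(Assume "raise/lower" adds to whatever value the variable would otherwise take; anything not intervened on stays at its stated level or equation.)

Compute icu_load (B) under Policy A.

-224

Policy A (V − 34, R + 28):
  R = 21 + 28 = 49
  V = 118 − 34 = 84
  B = 63 + 49 − 4·84 = -224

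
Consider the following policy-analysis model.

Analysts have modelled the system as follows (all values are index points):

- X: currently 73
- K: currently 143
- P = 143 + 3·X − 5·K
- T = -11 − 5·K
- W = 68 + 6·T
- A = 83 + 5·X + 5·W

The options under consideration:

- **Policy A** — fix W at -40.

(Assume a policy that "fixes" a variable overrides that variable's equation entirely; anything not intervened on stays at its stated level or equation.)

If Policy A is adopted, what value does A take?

Policy A (W := -40):
  X = 73
  K = 143
  T = -11 − 5·143 = -726
  W = -40
  A = 83 + 5·73 + 5·(-40) = 248

248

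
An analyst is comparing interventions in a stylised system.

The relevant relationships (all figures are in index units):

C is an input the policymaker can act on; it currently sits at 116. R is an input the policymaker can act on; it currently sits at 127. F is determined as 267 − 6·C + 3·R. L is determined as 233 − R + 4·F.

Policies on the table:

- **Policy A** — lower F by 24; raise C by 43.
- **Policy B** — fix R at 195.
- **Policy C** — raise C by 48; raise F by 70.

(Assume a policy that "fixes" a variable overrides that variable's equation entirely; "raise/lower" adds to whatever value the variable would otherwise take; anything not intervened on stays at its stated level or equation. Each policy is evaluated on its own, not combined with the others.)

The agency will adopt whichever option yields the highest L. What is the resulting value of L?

662

Policy A (F − 24, C + 43):
  C = 116 + 43 = 159
  R = 127
  F = 267 − 6·159 + 3·127 (−24 from intervention) = -330
  L = 233 − 127 + 4·(-330) = -1214
Policy B (R := 195):
  C = 116
  R = 195
  F = 267 − 6·116 + 3·195 = 156
  L = 233 − 195 + 4·156 = 662
Policy C (C + 48, F + 70):
  C = 116 + 48 = 164
  R = 127
  F = 267 − 6·164 + 3·127 (+70 from intervention) = -266
  L = 233 − 127 + 4·(-266) = -958
Comparing — Policy A: L=-1214, Policy B: L=662, Policy C: L=-958. Highest is 662 (Policy B).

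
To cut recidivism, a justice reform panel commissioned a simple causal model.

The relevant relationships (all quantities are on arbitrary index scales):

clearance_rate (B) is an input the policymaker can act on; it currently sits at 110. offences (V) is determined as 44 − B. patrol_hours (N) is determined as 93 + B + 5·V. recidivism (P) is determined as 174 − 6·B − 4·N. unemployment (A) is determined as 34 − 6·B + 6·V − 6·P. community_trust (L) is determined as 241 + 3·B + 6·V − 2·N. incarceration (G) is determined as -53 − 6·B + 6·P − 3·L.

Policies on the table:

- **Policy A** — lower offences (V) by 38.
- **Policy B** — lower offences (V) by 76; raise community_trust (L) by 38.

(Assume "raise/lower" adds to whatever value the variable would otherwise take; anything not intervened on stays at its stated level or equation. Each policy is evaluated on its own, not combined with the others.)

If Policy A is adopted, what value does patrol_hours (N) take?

-317

Policy A (V − 38):
  B = 110
  V = 44 − 110 (−38 from intervention) = -104
  N = 93 + 110 + 5·(-104) = -317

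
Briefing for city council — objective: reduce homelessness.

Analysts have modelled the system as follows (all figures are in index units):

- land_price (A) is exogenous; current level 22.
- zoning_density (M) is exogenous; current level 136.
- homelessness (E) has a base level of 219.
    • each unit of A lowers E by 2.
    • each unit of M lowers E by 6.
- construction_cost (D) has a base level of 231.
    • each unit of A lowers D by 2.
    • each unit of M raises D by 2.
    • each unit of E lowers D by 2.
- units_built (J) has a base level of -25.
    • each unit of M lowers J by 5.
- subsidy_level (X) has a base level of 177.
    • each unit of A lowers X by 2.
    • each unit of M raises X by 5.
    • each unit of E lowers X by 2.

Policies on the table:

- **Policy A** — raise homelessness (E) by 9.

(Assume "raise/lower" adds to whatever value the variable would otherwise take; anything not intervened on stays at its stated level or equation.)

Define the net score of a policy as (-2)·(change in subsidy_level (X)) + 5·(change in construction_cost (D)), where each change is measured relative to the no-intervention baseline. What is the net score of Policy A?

Baseline:
  A = 22
  M = 136
  E = 219 − 2·22 − 6·136 = -641
  D = 231 − 2·22 + 2·136 − 2·(-641) = 1741
  X = 177 − 2·22 + 5·136 − 2·(-641) = 2095
Policy A (E + 9):
  A = 22
  M = 136
  E = 219 − 2·22 − 6·136 (+9 from intervention) = -632
  D = 231 − 2·22 + 2·136 − 2·(-632) = 1723
  X = 177 − 2·22 + 5·136 − 2·(-632) = 2077
ΔX = 2077 − 2095 = -18; ΔD = 1723 − 1741 = -18
Score = (-2)·(-18) + 5·(-18) = -54

-54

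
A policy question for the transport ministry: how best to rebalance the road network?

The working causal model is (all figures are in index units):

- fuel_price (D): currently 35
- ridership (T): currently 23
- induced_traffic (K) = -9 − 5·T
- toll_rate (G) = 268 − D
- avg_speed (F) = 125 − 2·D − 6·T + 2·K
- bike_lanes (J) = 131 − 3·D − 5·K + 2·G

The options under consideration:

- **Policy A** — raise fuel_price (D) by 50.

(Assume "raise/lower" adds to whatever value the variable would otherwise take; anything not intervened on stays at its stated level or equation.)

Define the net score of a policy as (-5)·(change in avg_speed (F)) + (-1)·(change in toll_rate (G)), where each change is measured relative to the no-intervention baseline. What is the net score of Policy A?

550

Baseline:
  D = 35
  T = 23
  K = -9 − 5·23 = -124
  G = 268 − 35 = 233
  F = 125 − 2·35 − 6·23 + 2·(-124) = -331
Policy A (D + 50):
  D = 35 + 50 = 85
  T = 23
  K = -9 − 5·23 = -124
  G = 268 − 85 = 183
  F = 125 − 2·85 − 6·23 + 2·(-124) = -431
ΔF = -431 − (-331) = -100; ΔG = 183 − 233 = -50
Score = (-5)·(-100) + (-1)·(-50) = 550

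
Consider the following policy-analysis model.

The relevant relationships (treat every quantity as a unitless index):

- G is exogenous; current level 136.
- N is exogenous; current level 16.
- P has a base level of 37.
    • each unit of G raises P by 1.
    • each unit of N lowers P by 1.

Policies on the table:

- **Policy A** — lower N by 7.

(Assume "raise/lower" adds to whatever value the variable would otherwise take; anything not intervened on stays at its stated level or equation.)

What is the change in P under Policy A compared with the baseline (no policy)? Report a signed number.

Baseline:
  G = 136
  N = 16
  P = 37 + 136 − 16 = 157
Policy A (N − 7):
  G = 136
  N = 16 − 7 = 9
  P = 37 + 136 − 9 = 164
Change in P: 164 − 157 = 7

7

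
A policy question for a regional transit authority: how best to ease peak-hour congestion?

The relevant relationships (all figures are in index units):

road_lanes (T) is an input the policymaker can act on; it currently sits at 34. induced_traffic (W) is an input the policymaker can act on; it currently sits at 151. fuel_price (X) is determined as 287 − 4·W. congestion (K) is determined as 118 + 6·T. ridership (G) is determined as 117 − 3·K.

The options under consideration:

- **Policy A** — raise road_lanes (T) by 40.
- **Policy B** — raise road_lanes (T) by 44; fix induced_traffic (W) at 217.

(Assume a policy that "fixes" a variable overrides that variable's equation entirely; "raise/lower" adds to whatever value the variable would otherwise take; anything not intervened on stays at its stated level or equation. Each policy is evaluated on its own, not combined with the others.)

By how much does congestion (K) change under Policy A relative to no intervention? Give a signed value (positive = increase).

240

Baseline:
  T = 34
  K = 118 + 6·34 = 322
Policy A (T + 40):
  T = 34 + 40 = 74
  K = 118 + 6·74 = 562
Change in K: 562 − 322 = 240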